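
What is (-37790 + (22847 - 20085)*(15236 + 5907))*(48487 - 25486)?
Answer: 1342319407176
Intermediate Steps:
(-37790 + (22847 - 20085)*(15236 + 5907))*(48487 - 25486) = (-37790 + 2762*21143)*23001 = (-37790 + 58396966)*23001 = 58359176*23001 = 1342319407176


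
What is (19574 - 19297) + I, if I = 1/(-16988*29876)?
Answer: 140586776175/507533488 ≈ 277.00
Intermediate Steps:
I = -1/507533488 (I = -1/16988*1/29876 = -1/507533488 ≈ -1.9703e-9)
(19574 - 19297) + I = (19574 - 19297) - 1/507533488 = 277 - 1/507533488 = 140586776175/507533488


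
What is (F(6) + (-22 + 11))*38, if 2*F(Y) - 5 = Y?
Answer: -209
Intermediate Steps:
F(Y) = 5/2 + Y/2
(F(6) + (-22 + 11))*38 = ((5/2 + (½)*6) + (-22 + 11))*38 = ((5/2 + 3) - 11)*38 = (11/2 - 11)*38 = -11/2*38 = -209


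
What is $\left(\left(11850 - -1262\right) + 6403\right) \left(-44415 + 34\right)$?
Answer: $-866095215$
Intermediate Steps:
$\left(\left(11850 - -1262\right) + 6403\right) \left(-44415 + 34\right) = \left(\left(11850 + 1262\right) + 6403\right) \left(-44381\right) = \left(13112 + 6403\right) \left(-44381\right) = 19515 \left(-44381\right) = -866095215$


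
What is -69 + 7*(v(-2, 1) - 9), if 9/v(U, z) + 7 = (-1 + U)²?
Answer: -201/2 ≈ -100.50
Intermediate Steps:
v(U, z) = 9/(-7 + (-1 + U)²)
-69 + 7*(v(-2, 1) - 9) = -69 + 7*(9/(-7 + (-1 - 2)²) - 9) = -69 + 7*(9/(-7 + (-3)²) - 9) = -69 + 7*(9/(-7 + 9) - 9) = -69 + 7*(9/2 - 9) = -69 + 7*(-9/2) = -69 - 63/2 = -201/2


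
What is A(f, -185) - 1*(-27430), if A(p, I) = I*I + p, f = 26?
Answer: 61681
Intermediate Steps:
A(p, I) = p + I**2 (A(p, I) = I**2 + p = p + I**2)
A(f, -185) - 1*(-27430) = (26 + (-185)**2) - 1*(-27430) = (26 + 34225) + 27430 = 34251 + 27430 = 61681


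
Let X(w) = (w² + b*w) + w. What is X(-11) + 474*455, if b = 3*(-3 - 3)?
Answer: 215978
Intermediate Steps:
b = -18 (b = 3*(-6) = -18)
X(w) = w² - 17*w (X(w) = (w² - 18*w) + w = w² - 17*w)
X(-11) + 474*455 = -11*(-17 - 11) + 474*455 = -11*(-28) + 215670 = 308 + 215670 = 215978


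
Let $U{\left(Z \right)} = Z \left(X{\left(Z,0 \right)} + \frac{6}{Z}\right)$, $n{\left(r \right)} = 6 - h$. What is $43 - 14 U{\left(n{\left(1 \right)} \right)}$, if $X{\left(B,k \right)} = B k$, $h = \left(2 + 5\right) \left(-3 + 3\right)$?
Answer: $-41$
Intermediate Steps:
$h = 0$ ($h = 7 \cdot 0 = 0$)
$n{\left(r \right)} = 6$ ($n{\left(r \right)} = 6 - 0 = 6 + 0 = 6$)
$U{\left(Z \right)} = 6$ ($U{\left(Z \right)} = Z \left(Z 0 + \frac{6}{Z}\right) = Z \left(0 + \frac{6}{Z}\right) = Z \frac{6}{Z} = 6$)
$43 - 14 U{\left(n{\left(1 \right)} \right)} = 43 - 84 = -41$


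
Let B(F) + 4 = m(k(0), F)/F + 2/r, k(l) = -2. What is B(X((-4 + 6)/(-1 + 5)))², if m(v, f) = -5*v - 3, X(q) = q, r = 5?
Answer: 2704/25 ≈ 108.16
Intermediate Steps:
m(v, f) = -3 - 5*v
B(F) = -18/5 + 7/F (B(F) = -4 + ((-3 - 5*(-2))/F + 2/5) = -4 + ((-3 + 10)/F + 2*(⅕)) = -4 + (7/F + ⅖) = -4 + (⅖ + 7/F) = -18/5 + 7/F)
B(X((-4 + 6)/(-1 + 5)))² = (-18/5 + 7/(((-4 + 6)/(-1 + 5))))² = (-18/5 + 7/((2/4)))² = (-18/5 + 7/((2*(¼))))² = (-18/5 + 7/(½))² = (-18/5 + 7*2)² = (-18/5 + 14)² = (52/5)² = 2704/25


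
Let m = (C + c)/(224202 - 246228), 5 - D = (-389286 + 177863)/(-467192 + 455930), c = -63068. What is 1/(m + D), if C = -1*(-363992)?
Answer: -41342802/1134254171 ≈ -0.036449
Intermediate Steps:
D = -155113/11262 (D = 5 - (-389286 + 177863)/(-467192 + 455930) = 5 - (-211423)/(-11262) = 5 - (-211423)*(-1)/11262 = 5 - 1*211423/11262 = 5 - 211423/11262 = -155113/11262 ≈ -13.773)
C = 363992
m = -50154/3671 (m = (363992 - 63068)/(224202 - 246228) = 300924/(-22026) = 300924*(-1/22026) = -50154/3671 ≈ -13.662)
1/(m + D) = 1/(-50154/3671 - 155113/11262) = 1/(-1134254171/41342802) = -41342802/1134254171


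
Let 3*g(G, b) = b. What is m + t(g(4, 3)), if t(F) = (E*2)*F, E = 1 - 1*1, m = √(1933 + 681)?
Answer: √2614 ≈ 51.127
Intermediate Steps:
g(G, b) = b/3
m = √2614 ≈ 51.127
E = 0 (E = 1 - 1 = 0)
t(F) = 0 (t(F) = (0*2)*F = 0*F = 0)
m + t(g(4, 3)) = √2614 + 0 = √2614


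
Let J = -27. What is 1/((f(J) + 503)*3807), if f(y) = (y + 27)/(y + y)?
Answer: 1/1914921 ≈ 5.2221e-7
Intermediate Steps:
f(y) = (27 + y)/(2*y) (f(y) = (27 + y)/((2*y)) = (27 + y)*(1/(2*y)) = (27 + y)/(2*y))
1/((f(J) + 503)*3807) = 1/(((1/2)*(27 - 27)/(-27) + 503)*3807) = (1/3807)/((1/2)*(-1/27)*0 + 503) = (1/3807)/(0 + 503) = (1/3807)/503 = (1/503)*(1/3807) = 1/1914921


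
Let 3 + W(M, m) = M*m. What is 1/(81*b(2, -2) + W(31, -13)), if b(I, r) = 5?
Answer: -1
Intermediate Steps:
W(M, m) = -3 + M*m
1/(81*b(2, -2) + W(31, -13)) = 1/(81*5 + (-3 + 31*(-13))) = 1/(405 + (-3 - 403)) = 1/(405 - 406) = 1/(-1) = -1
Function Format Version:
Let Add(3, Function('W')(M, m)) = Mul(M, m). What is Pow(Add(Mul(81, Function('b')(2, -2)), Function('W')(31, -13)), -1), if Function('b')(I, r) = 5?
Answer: -1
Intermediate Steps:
Function('W')(M, m) = Add(-3, Mul(M, m))
Pow(Add(Mul(81, Function('b')(2, -2)), Function('W')(31, -13)), -1) = Pow(Add(Mul(81, 5), Add(-3, Mul(31, -13))), -1) = Pow(Add(405, Add(-3, -403)), -1) = Pow(Add(405, -406), -1) = Pow(-1, -1) = -1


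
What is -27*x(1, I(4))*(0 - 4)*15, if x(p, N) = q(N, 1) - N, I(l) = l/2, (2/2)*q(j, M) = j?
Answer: 0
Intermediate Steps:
q(j, M) = j
I(l) = l/2 (I(l) = l*(½) = l/2)
x(p, N) = 0 (x(p, N) = N - N = 0)
-27*x(1, I(4))*(0 - 4)*15 = -0*(0 - 4)*15 = -0*(-4)*15 = -27*0*15 = 0*15 = 0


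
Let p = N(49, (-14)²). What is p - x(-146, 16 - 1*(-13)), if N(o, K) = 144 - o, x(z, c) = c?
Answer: 66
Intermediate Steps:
p = 95 (p = 144 - 1*49 = 144 - 49 = 95)
p - x(-146, 16 - 1*(-13)) = 95 - (16 - 1*(-13)) = 95 - (16 + 13) = 95 - 1*29 = 95 - 29 = 66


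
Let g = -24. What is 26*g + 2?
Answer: -622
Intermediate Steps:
26*g + 2 = 26*(-24) + 2 = -624 + 2 = -622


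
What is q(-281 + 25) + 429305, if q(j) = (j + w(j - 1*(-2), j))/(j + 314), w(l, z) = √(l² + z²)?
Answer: 12449717/29 + √32513/29 ≈ 4.2931e+5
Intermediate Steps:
q(j) = (j + √(j² + (2 + j)²))/(314 + j) (q(j) = (j + √((j - 1*(-2))² + j²))/(j + 314) = (j + √((j + 2)² + j²))/(314 + j) = (j + √((2 + j)² + j²))/(314 + j) = (j + √(j² + (2 + j)²))/(314 + j))
q(-281 + 25) + 429305 = ((-281 + 25) + √((-281 + 25)² + (2 + (-281 + 25))²))/(314 + (-281 + 25)) + 429305 = (-256 + √((-256)² + (2 - 256)²))/(314 - 256) + 429305 = (-256 + √(65536 + (-254)²))/58 + 429305 = (-256 + √(65536 + 64516))/58 + 429305 = (-256 + √130052)/58 + 429305 = (-256 + 2*√32513)/58 + 429305 = (-128/29 + √32513/29) + 429305 = 12449717/29 + √32513/29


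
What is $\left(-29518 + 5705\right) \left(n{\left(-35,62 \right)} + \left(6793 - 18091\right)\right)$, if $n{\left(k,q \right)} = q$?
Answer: $267562868$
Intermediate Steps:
$\left(-29518 + 5705\right) \left(n{\left(-35,62 \right)} + \left(6793 - 18091\right)\right) = \left(-29518 + 5705\right) \left(62 + \left(6793 - 18091\right)\right) = - 23813 \left(62 + \left(6793 - 18091\right)\right) = - 23813 \left(62 - 11298\right) = \left(-23813\right) \left(-11236\right) = 267562868$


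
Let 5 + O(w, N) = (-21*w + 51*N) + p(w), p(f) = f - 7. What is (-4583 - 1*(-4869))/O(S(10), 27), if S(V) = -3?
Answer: 286/1425 ≈ 0.20070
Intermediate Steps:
p(f) = -7 + f
O(w, N) = -12 - 20*w + 51*N (O(w, N) = -5 + ((-21*w + 51*N) + (-7 + w)) = -5 + (-7 - 20*w + 51*N) = -12 - 20*w + 51*N)
(-4583 - 1*(-4869))/O(S(10), 27) = (-4583 - 1*(-4869))/(-12 - 20*(-3) + 51*27) = (-4583 + 4869)/(-12 + 60 + 1377) = 286/1425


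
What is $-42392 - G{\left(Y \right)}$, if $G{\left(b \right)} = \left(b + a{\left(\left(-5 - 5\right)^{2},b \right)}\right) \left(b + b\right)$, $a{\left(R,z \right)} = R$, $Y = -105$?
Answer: $-43442$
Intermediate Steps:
$G{\left(b \right)} = 2 b \left(100 + b\right)$ ($G{\left(b \right)} = \left(b + \left(-5 - 5\right)^{2}\right) \left(b + b\right) = \left(b + \left(-10\right)^{2}\right) 2 b = \left(b + 100\right) 2 b = \left(100 + b\right) 2 b = 2 b \left(100 + b\right)$)
$-42392 - G{\left(Y \right)} = -42392 - 2 \left(-105\right) \left(100 - 105\right) = -42392 - 2 \left(-105\right) \left(-5\right) = -42392 - 1050 = -43442$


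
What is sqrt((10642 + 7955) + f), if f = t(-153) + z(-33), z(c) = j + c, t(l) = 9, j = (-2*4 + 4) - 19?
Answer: 5*sqrt(742) ≈ 136.20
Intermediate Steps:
j = -23 (j = (-8 + 4) - 19 = -4 - 19 = -23)
z(c) = -23 + c
f = -47 (f = 9 + (-23 - 33) = 9 - 56 = -47)
sqrt((10642 + 7955) + f) = sqrt((10642 + 7955) - 47) = sqrt(18597 - 47) = sqrt(18550) = 5*sqrt(742)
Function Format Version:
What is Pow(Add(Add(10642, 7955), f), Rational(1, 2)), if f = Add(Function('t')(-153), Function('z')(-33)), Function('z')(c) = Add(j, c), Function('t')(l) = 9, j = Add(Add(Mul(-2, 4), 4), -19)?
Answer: Mul(5, Pow(742, Rational(1, 2))) ≈ 136.20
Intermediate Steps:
j = -23 (j = Add(Add(-8, 4), -19) = Add(-4, -19) = -23)
Function('z')(c) = Add(-23, c)
f = -47 (f = Add(9, Add(-23, -33)) = Add(9, -56) = -47)
Pow(Add(Add(10642, 7955), f), Rational(1, 2)) = Pow(Add(Add(10642, 7955), -47), Rational(1, 2)) = Pow(Add(18597, -47), Rational(1, 2)) = Pow(18550, Rational(1, 2)) = Mul(5, Pow(742, Rational(1, 2)))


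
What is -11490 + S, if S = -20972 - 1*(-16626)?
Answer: -15836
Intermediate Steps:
S = -4346 (S = -20972 + 16626 = -4346)
-11490 + S = -11490 - 4346 = -15836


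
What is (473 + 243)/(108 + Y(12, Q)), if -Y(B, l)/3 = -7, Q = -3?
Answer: 716/129 ≈ 5.5504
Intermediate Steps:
Y(B, l) = 21 (Y(B, l) = -3*(-7) = 21)
(473 + 243)/(108 + Y(12, Q)) = (473 + 243)/(108 + 21) = 716/129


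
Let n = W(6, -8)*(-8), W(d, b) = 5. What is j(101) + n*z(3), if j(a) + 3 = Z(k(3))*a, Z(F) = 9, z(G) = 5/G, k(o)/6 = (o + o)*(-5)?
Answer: 2518/3 ≈ 839.33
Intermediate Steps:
k(o) = -60*o (k(o) = 6*((o + o)*(-5)) = 6*((2*o)*(-5)) = 6*(-10*o) = -60*o)
n = -40 (n = 5*(-8) = -40)
j(a) = -3 + 9*a
j(101) + n*z(3) = (-3 + 9*101) - 200/3 = (-3 + 909) - 200/3 = 906 - 40*5/3 = 906 - 200/3 = 2518/3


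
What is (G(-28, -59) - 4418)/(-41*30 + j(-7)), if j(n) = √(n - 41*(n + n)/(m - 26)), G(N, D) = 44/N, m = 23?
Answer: 22831506/6355013 + 30937*I*√1785/31775065 ≈ 3.5927 + 0.041135*I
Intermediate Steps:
j(n) = √255*√n/3 (j(n) = √(n - 41*(n + n)/(23 - 26)) = √(n - 41*(-2*n/3)) = √(n - (-82)*n/3) = √(n + 82*n/3) = √(85*n/3) = √255*√n/3)
(G(-28, -59) - 4418)/(-41*30 + j(-7)) = (44/(-28) - 4418)/(-41*30 + √255*√(-7)/3) = (44*(-1/28) - 4418)/(-1230 + √255*(I*√7)/3) = (-11/7 - 4418)/(-1230 + I*√1785/3) = -30937/(7*(-1230 + I*√1785/3))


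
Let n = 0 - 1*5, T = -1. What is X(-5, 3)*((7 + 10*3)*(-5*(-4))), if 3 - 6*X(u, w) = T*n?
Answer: -740/3 ≈ -246.67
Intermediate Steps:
n = -5 (n = 0 - 5 = -5)
X(u, w) = -1/3 (X(u, w) = 1/2 - (-1)*(-5)/6 = 1/2 - 1/6*5 = 1/2 - 5/6 = -1/3)
X(-5, 3)*((7 + 10*3)*(-5*(-4))) = -(7 + 10*3)*(-5*(-4))/3 = -(7 + 30)*20/3 = -37*20/3 = -1/3*740 = -740/3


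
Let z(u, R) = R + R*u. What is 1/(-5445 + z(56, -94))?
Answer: -1/10803 ≈ -9.2567e-5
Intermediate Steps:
1/(-5445 + z(56, -94)) = 1/(-5445 - 94*(1 + 56)) = 1/(-5445 - 94*57) = 1/(-5445 - 5358) = 1/(-10803) = -1/10803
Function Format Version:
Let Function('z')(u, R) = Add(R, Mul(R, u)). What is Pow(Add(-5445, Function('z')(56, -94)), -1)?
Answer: Rational(-1, 10803) ≈ -9.2567e-5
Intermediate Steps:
Pow(Add(-5445, Function('z')(56, -94)), -1) = Pow(Add(-5445, Mul(-94, Add(1, 56))), -1) = Pow(Add(-5445, Mul(-94, 57)), -1) = Pow(Add(-5445, -5358), -1) = Pow(-10803, -1) = Rational(-1, 10803)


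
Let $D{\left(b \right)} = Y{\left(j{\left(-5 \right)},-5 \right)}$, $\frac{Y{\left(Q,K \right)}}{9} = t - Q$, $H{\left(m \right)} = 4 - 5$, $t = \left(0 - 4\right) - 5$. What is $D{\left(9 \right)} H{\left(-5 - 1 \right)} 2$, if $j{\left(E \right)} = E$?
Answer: $72$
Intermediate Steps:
$t = -9$ ($t = -4 - 5 = -9$)
$H{\left(m \right)} = -1$ ($H{\left(m \right)} = 4 - 5 = -1$)
$Y{\left(Q,K \right)} = -81 - 9 Q$ ($Y{\left(Q,K \right)} = 9 \left(-9 - Q\right) = -81 - 9 Q$)
$D{\left(b \right)} = -36$ ($D{\left(b \right)} = -81 - -45 = -81 + 45 = -36$)
$D{\left(9 \right)} H{\left(-5 - 1 \right)} 2 = \left(-36\right) \left(-1\right) 2 = 36 \cdot 2 = 72$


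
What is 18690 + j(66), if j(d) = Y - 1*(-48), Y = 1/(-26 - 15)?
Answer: 768257/41 ≈ 18738.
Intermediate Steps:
Y = -1/41 (Y = 1/(-41) = -1/41 ≈ -0.024390)
j(d) = 1967/41 (j(d) = -1/41 - 1*(-48) = -1/41 + 48 = 1967/41)
18690 + j(66) = 18690 + 1967/41 = 768257/41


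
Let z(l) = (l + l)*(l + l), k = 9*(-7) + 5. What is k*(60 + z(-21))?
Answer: -105792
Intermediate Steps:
k = -58 (k = -63 + 5 = -58)
z(l) = 4*l² (z(l) = (2*l)*(2*l) = 4*l²)
k*(60 + z(-21)) = -58*(60 + 4*(-21)²) = -58*(60 + 4*441) = -58*(60 + 1764) = -58*1824 = -105792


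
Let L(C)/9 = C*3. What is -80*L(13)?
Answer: -28080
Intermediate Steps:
L(C) = 27*C (L(C) = 9*(C*3) = 9*(3*C) = 27*C)
-80*L(13) = -2160*13 = -80*351 = -28080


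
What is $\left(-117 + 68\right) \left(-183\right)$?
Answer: $8967$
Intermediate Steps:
$\left(-117 + 68\right) \left(-183\right) = \left(-49\right) \left(-183\right) = 8967$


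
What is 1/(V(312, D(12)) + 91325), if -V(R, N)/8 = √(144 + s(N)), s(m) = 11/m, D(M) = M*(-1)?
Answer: 273975/25020739403 + 4*√5151/25020739403 ≈ 1.0961e-5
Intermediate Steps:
D(M) = -M
V(R, N) = -8*√(144 + 11/N)
1/(V(312, D(12)) + 91325) = 1/(-8*√(144 + 11/((-1*12))) + 91325) = 1/(-8*√(144 + 11/(-12)) + 91325) = 1/(-8*√(144 + 11*(-1/12)) + 91325) = 1/(-8*√(144 - 11/12) + 91325) = 1/(-4*√5151/3 + 91325) = 1/(91325 - 4*√5151/3)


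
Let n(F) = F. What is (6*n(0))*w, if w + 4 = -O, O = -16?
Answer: 0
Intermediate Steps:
w = 12 (w = -4 - 1*(-16) = -4 + 16 = 12)
(6*n(0))*w = (6*0)*12 = 0*12 = 0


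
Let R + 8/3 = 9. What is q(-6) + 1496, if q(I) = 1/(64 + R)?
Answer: 315659/211 ≈ 1496.0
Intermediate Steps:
R = 19/3 (R = -8/3 + 9 = 19/3 ≈ 6.3333)
q(I) = 3/211 (q(I) = 1/(64 + 19/3) = 1/(211/3) = 3/211)
q(-6) + 1496 = 3/211 + 1496 = 315659/211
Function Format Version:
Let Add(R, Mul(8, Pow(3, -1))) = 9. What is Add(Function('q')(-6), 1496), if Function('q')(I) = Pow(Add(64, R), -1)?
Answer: Rational(315659, 211) ≈ 1496.0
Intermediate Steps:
R = Rational(19, 3) (R = Add(Rational(-8, 3), 9) = Rational(19, 3) ≈ 6.3333)
Function('q')(I) = Rational(3, 211) (Function('q')(I) = Pow(Add(64, Rational(19, 3)), -1) = Pow(Rational(211, 3), -1) = Rational(3, 211))
Add(Function('q')(-6), 1496) = Add(Rational(3, 211), 1496) = Rational(315659, 211)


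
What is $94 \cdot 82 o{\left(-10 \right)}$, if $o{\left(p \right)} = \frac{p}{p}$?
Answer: $7708$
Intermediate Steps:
$o{\left(p \right)} = 1$
$94 \cdot 82 o{\left(-10 \right)} = 94 \cdot 82 \cdot 1 = 7708 \cdot 1 = 7708$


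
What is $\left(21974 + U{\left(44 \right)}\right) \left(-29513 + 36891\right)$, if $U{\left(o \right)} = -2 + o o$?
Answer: $176393224$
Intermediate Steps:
$U{\left(o \right)} = -2 + o^{2}$
$\left(21974 + U{\left(44 \right)}\right) \left(-29513 + 36891\right) = \left(21974 - \left(2 - 44^{2}\right)\right) \left(-29513 + 36891\right) = \left(21974 + \left(-2 + 1936\right)\right) 7378 = \left(21974 + 1934\right) 7378 = 23908 \cdot 7378 = 176393224$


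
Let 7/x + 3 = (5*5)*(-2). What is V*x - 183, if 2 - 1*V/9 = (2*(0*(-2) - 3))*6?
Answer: -12093/53 ≈ -228.17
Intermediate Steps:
x = -7/53 (x = 7/(-3 + (5*5)*(-2)) = 7/(-3 + 25*(-2)) = 7/(-3 - 50) = 7/(-53) = 7*(-1/53) = -7/53 ≈ -0.13208)
V = 342 (V = 18 - 9*2*(0*(-2) - 3)*6 = 18 - 9*2*(0 - 3)*6 = 18 - 9*2*(-3)*6 = 18 - (-54)*6 = 18 - 9*(-36) = 18 + 324 = 342)
V*x - 183 = 342*(-7/53) - 183 = -2394/53 - 183 = -12093/53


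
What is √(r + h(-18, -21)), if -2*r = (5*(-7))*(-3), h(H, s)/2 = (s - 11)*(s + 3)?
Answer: √4398/2 ≈ 33.159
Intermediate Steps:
h(H, s) = 2*(-11 + s)*(3 + s) (h(H, s) = 2*((s - 11)*(s + 3)) = 2*((-11 + s)*(3 + s)) = 2*(-11 + s)*(3 + s))
r = -105/2 (r = -5*(-7)*(-3)/2 = -(-35)*(-3)/2 = -½*105 = -105/2 ≈ -52.500)
√(r + h(-18, -21)) = √(-105/2 + (-66 - 16*(-21) + 2*(-21)²)) = √(-105/2 + (-66 + 336 + 2*441)) = √(-105/2 + (-66 + 336 + 882)) = √(-105/2 + 1152) = √(2199/2) = √4398/2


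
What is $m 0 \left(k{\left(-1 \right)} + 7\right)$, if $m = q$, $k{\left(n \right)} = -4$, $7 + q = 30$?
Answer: $0$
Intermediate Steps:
$q = 23$ ($q = -7 + 30 = 23$)
$m = 23$
$m 0 \left(k{\left(-1 \right)} + 7\right) = 23 \cdot 0 \left(-4 + 7\right) = 0 \cdot 3 = 0$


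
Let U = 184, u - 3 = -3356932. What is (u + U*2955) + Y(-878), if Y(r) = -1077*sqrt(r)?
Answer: -2813209 - 1077*I*sqrt(878) ≈ -2.8132e+6 - 31913.0*I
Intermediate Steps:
u = -3356929 (u = 3 - 3356932 = -3356929)
(u + U*2955) + Y(-878) = (-3356929 + 184*2955) - 1077*I*sqrt(878) = (-3356929 + 543720) - 1077*I*sqrt(878) = -2813209 - 1077*I*sqrt(878)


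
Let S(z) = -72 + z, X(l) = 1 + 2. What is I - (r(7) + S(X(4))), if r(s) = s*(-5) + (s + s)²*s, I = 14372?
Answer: 13104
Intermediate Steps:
X(l) = 3
r(s) = -5*s + 4*s³ (r(s) = -5*s + (2*s)²*s = -5*s + (4*s²)*s = -5*s + 4*s³)
I - (r(7) + S(X(4))) = 14372 - (7*(-5 + 4*7²) + (-72 + 3)) = 14372 - (7*(-5 + 4*49) - 69) = 14372 - (7*(-5 + 196) - 69) = 14372 - (7*191 - 69) = 14372 - (1337 - 69) = 14372 - 1*1268 = 14372 - 1268 = 13104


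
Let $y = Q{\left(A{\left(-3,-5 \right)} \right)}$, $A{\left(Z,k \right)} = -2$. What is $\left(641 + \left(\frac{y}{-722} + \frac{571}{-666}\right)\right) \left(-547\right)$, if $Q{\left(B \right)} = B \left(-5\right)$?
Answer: $- \frac{84185271935}{240426} \approx -3.5015 \cdot 10^{5}$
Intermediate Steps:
$Q{\left(B \right)} = - 5 B$
$y = 10$ ($y = \left(-5\right) \left(-2\right) = 10$)
$\left(641 + \left(\frac{y}{-722} + \frac{571}{-666}\right)\right) \left(-547\right) = \left(641 + \left(\frac{10}{-722} + \frac{571}{-666}\right)\right) \left(-547\right) = \left(641 + \left(10 \left(- \frac{1}{722}\right) + 571 \left(- \frac{1}{666}\right)\right)\right) \left(-547\right) = \left(641 - \frac{209461}{240426}\right) \left(-547\right) = \frac{153903605}{240426} \left(-547\right) = - \frac{84185271935}{240426}$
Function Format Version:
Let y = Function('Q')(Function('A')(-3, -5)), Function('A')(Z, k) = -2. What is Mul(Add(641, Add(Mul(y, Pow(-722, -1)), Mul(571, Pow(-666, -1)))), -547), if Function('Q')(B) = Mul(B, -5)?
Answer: Rational(-84185271935, 240426) ≈ -3.5015e+5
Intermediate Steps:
Function('Q')(B) = Mul(-5, B)
y = 10 (y = Mul(-5, -2) = 10)
Mul(Add(641, Add(Mul(y, Pow(-722, -1)), Mul(571, Pow(-666, -1)))), -547) = Mul(Add(641, Add(Mul(10, Pow(-722, -1)), Mul(571, Pow(-666, -1)))), -547) = Mul(Add(641, Add(Mul(10, Rational(-1, 722)), Mul(571, Rational(-1, 666)))), -547) = Mul(Add(641, Add(Rational(-5, 361), Rational(-571, 666))), -547) = Mul(Add(641, Rational(-209461, 240426)), -547) = Mul(Rational(153903605, 240426), -547) = Rational(-84185271935, 240426)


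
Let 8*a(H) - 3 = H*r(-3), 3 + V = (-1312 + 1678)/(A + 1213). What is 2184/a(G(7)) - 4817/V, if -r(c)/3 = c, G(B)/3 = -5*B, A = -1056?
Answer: 118428473/16485 ≈ 7184.0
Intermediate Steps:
G(B) = -15*B (G(B) = 3*(-5*B) = -15*B)
r(c) = -3*c
V = -105/157 (V = -3 + (-1312 + 1678)/(-1056 + 1213) = -3 + 366/157 = -105/157 ≈ -0.66879)
a(H) = 3/8 + 9*H/8 (a(H) = 3/8 + (H*(-3*(-3)))/8 = 3/8 + (H*9)/8 = 3/8 + (9*H)/8 = 3/8 + 9*H/8)
2184/a(G(7)) - 4817/V = 2184/(3/8 + 9*(-15*7)/8) - 4817/(-105/157) = 2184/(3/8 + (9/8)*(-105)) - 4817*(-157/105) = 2184/(3/8 - 945/8) + 756269/105 = 2184/(-471/4) + 756269/105 = 2184*(-4/471) + 756269/105 = -2912/157 + 756269/105 = 118428473/16485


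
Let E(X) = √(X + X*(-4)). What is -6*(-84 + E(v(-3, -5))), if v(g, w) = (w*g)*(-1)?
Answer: 504 - 18*√5 ≈ 463.75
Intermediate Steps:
v(g, w) = -g*w (v(g, w) = (g*w)*(-1) = -g*w)
E(X) = √3*√(-X) (E(X) = √(X - 4*X) = √(-3*X) = √3*√(-X))
-6*(-84 + E(v(-3, -5))) = -6*(-84 + √3*√(-(-1)*(-3)*(-5))) = -6*(-84 + √3*√(-1*(-15))) = -6*(-84 + √3*√15) = -6*(-84 + 3*√5) = 504 - 18*√5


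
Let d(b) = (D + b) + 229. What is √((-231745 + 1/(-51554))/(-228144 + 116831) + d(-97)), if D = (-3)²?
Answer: √4711956531622790092026/5738630402 ≈ 11.962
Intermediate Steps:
D = 9
d(b) = 238 + b (d(b) = (9 + b) + 229 = 238 + b)
√((-231745 + 1/(-51554))/(-228144 + 116831) + d(-97)) = √((-231745 + 1/(-51554))/(-228144 + 116831) + (238 - 97)) = √((-231745 - 1/51554)/(-111313) + 141) = √(-11947381731/51554*(-1/111313) + 141) = √(11947381731/5738630402 + 141) = √(821094268413/5738630402) = √4711956531622790092026/5738630402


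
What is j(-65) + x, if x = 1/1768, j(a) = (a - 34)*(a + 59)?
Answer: 1050193/1768 ≈ 594.00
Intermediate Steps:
j(a) = (-34 + a)*(59 + a)
x = 1/1768 ≈ 0.00056561
j(-65) + x = (-2006 + (-65)² + 25*(-65)) + 1/1768 = (-2006 + 4225 - 1625) + 1/1768 = 594 + 1/1768 = 1050193/1768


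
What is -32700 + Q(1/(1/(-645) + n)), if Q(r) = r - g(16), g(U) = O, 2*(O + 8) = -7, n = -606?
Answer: -25553974657/781742 ≈ -32689.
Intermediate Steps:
O = -23/2 (O = -8 + (1/2)*(-7) = -8 - 7/2 = -23/2 ≈ -11.500)
g(U) = -23/2
Q(r) = 23/2 + r (Q(r) = r - 1*(-23/2) = r + 23/2 = 23/2 + r)
-32700 + Q(1/(1/(-645) + n)) = -32700 + (23/2 + 1/(1/(-645) - 606)) = -32700 + (23/2 + 1/(-1/645 - 606)) = -32700 + (23/2 + 1/(-390871/645)) = -32700 + (23/2 - 645/390871) = -32700 + 8988743/781742 = -25553974657/781742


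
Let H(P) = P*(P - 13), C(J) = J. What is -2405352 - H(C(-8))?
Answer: -2405520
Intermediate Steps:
H(P) = P*(-13 + P)
-2405352 - H(C(-8)) = -2405352 - (-8)*(-13 - 8) = -2405352 - (-8)*(-21) = -2405352 - 1*168 = -2405352 - 168 = -2405520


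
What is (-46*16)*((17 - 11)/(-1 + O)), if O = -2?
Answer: 1472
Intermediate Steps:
(-46*16)*((17 - 11)/(-1 + O)) = (-46*16)*((17 - 11)/(-1 - 2)) = -4416/(-3) = -4416*(-1)/3 = -736*(-2) = 1472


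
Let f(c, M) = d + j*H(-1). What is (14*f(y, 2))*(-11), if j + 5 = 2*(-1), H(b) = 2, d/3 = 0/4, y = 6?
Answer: 2156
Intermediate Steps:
d = 0 (d = 3*(0/4) = 3*(0*(1/4)) = 3*0 = 0)
j = -7 (j = -5 + 2*(-1) = -5 - 2 = -7)
f(c, M) = -14 (f(c, M) = 0 - 7*2 = 0 - 14 = -14)
(14*f(y, 2))*(-11) = (14*(-14))*(-11) = -196*(-11) = 2156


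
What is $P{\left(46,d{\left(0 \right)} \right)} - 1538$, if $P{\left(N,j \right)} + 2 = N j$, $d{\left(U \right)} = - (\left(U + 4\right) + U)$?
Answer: $-1724$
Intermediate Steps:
$d{\left(U \right)} = -4 - 2 U$ ($d{\left(U \right)} = - (\left(4 + U\right) + U) = - (4 + 2 U) = -4 - 2 U$)
$P{\left(N,j \right)} = -2 + N j$
$P{\left(46,d{\left(0 \right)} \right)} - 1538 = \left(-2 + 46 \left(-4 - 0\right)\right) - 1538 = \left(-2 + 46 \left(-4 + 0\right)\right) - 1538 = \left(-2 + 46 \left(-4\right)\right) - 1538 = \left(-2 - 184\right) - 1538 = -186 - 1538 = -1724$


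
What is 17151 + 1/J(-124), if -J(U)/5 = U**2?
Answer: 1318568879/76880 ≈ 17151.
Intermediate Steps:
J(U) = -5*U**2
17151 + 1/J(-124) = 17151 + 1/(-5*(-124)**2) = 17151 + 1/(-5*15376) = 17151 + 1/(-76880) = 17151 - 1/76880 = 1318568879/76880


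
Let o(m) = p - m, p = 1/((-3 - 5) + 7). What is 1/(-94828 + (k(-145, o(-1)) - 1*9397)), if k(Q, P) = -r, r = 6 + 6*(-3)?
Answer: -1/104213 ≈ -9.5957e-6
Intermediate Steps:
r = -12 (r = 6 - 18 = -12)
p = -1 (p = 1/(-8 + 7) = 1/(-1) = -1)
o(m) = -1 - m
k(Q, P) = 12 (k(Q, P) = -1*(-12) = 12)
1/(-94828 + (k(-145, o(-1)) - 1*9397)) = 1/(-94828 + (12 - 1*9397)) = 1/(-94828 + (12 - 9397)) = 1/(-94828 - 9385) = 1/(-104213) = -1/104213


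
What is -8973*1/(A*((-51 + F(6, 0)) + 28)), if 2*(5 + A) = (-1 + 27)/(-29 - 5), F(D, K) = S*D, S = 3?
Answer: -101694/305 ≈ -333.42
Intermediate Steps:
F(D, K) = 3*D
A = -183/34 (A = -5 + ((-1 + 27)/(-29 - 5))/2 = -5 + (26/(-34))/2 = -5 + (26*(-1/34))/2 = -5 + (1/2)*(-13/17) = -5 - 13/34 = -183/34 ≈ -5.3824)
-8973*1/(A*((-51 + F(6, 0)) + 28)) = -8973*(-34/(183*((-51 + 3*6) + 28))) = -8973*(-34/(183*((-51 + 18) + 28))) = -8973*(-34/(183*(-33 + 28))) = -8973/((-183/34*(-5))) = -8973/915/34 = -8973*34/915 = -101694/305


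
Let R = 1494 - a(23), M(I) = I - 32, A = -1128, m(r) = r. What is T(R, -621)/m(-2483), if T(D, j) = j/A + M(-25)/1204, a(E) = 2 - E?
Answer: -56949/281016008 ≈ -0.00020265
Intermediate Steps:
M(I) = -32 + I
R = 1515 (R = 1494 - (2 - 1*23) = 1494 - (2 - 23) = 1494 - 1*(-21) = 1494 + 21 = 1515)
T(D, j) = -57/1204 - j/1128 (T(D, j) = j/(-1128) + (-32 - 25)/1204 = j*(-1/1128) - 57*1/1204 = -j/1128 - 57/1204 = -57/1204 - j/1128)
T(R, -621)/m(-2483) = (-57/1204 - 1/1128*(-621))/(-2483) = (-57/1204 + 207/376)*(-1/2483) = (56949/113176)*(-1/2483) = -56949/281016008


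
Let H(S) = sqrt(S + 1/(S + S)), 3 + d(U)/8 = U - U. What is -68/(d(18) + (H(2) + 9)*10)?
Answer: -68/81 ≈ -0.83951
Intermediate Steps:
d(U) = -24 (d(U) = -24 + 8*(U - U) = -24 + 8*0 = -24 + 0 = -24)
H(S) = sqrt(S + 1/(2*S))
-68/(d(18) + (H(2) + 9)*10) = -68/(-24 + (sqrt(2/2 + 4*2)/2 + 9)*10) = -68/(-24 + (sqrt(2*(1/2) + 8)/2 + 9)*10) = -68/(-24 + (sqrt(1 + 8)/2 + 9)*10) = -68/(-24 + (sqrt(9)/2 + 9)*10) = -68/(-24 + ((1/2)*3 + 9)*10) = -68/(-24 + (3/2 + 9)*10) = -68/(-24 + (21/2)*10) = -68/(-24 + 105) = -68/81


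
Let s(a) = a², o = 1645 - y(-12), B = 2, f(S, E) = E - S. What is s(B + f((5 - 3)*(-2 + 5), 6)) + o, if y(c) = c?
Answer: 1661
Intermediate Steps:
o = 1657 (o = 1645 - 1*(-12) = 1645 + 12 = 1657)
s(B + f((5 - 3)*(-2 + 5), 6)) + o = (2 + (6 - (5 - 3)*(-2 + 5)))² + 1657 = (2 + (6 - 2*3))² + 1657 = (2 + (6 - 1*6))² + 1657 = (2 + (6 - 6))² + 1657 = (2 + 0)² + 1657 = 2² + 1657 = 4 + 1657 = 1661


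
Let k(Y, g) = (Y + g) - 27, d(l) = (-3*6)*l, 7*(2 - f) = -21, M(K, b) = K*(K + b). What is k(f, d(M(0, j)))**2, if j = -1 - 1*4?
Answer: 484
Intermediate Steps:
j = -5 (j = -1 - 4 = -5)
f = 5 (f = 2 - 1/7*(-21) = 2 + 3 = 5)
d(l) = -18*l
k(Y, g) = -27 + Y + g
k(f, d(M(0, j)))**2 = (-27 + 5 - 0*(0 - 5))**2 = (-27 + 5 - 0*(-5))**2 = (-27 + 5 - 18*0)**2 = (-27 + 5 + 0)**2 = (-22)**2 = 484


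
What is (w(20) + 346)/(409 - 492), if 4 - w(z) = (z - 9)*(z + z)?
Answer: 90/83 ≈ 1.0843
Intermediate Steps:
w(z) = 4 - 2*z*(-9 + z) (w(z) = 4 - (z - 9)*(z + z) = 4 - (-9 + z)*2*z = 4 - 2*z*(-9 + z))
(w(20) + 346)/(409 - 492) = ((4 - 2*20² + 18*20) + 346)/(409 - 492) = ((4 - 2*400 + 360) + 346)/(-83) = ((4 - 800 + 360) + 346)*(-1/83) = (-436 + 346)*(-1/83) = -90*(-1/83) = 90/83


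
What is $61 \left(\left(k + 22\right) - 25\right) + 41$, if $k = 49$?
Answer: $2847$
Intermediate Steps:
$61 \left(\left(k + 22\right) - 25\right) + 41 = 61 \left(\left(49 + 22\right) - 25\right) + 41 = 61 \left(71 - 25\right) + 41 = 61 \cdot 46 + 41 = 2806 + 41 = 2847$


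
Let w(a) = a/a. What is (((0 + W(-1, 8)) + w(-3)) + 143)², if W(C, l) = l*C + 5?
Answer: 19881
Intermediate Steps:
w(a) = 1
W(C, l) = 5 + C*l (W(C, l) = C*l + 5 = 5 + C*l)
(((0 + W(-1, 8)) + w(-3)) + 143)² = (((0 + (5 - 1*8)) + 1) + 143)² = (((0 + (5 - 8)) + 1) + 143)² = (((0 - 3) + 1) + 143)² = ((-3 + 1) + 143)² = (-2 + 143)² = 141² = 19881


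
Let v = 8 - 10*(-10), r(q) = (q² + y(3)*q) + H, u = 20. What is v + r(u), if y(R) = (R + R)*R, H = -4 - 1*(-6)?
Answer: 870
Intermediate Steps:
H = 2 (H = -4 + 6 = 2)
y(R) = 2*R² (y(R) = (2*R)*R = 2*R²)
r(q) = 2 + q² + 18*q (r(q) = (q² + (2*3²)*q) + 2 = (q² + (2*9)*q) + 2 = (q² + 18*q) + 2 = 2 + q² + 18*q)
v = 108 (v = 8 + 100 = 108)
v + r(u) = 108 + (2 + 20² + 18*20) = 108 + (2 + 400 + 360) = 108 + 762 = 870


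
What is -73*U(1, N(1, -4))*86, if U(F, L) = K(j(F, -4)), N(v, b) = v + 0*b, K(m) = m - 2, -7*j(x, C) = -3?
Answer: 69058/7 ≈ 9865.4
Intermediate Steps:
j(x, C) = 3/7 (j(x, C) = -1/7*(-3) = 3/7)
K(m) = -2 + m
N(v, b) = v (N(v, b) = v + 0 = v)
U(F, L) = -11/7 (U(F, L) = -2 + 3/7 = -11/7)
-73*U(1, N(1, -4))*86 = -73*(-11/7)*86 = (803/7)*86 = 69058/7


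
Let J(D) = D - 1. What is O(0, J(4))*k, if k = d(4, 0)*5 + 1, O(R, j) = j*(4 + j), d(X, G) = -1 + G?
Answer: -84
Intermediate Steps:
J(D) = -1 + D
k = -4 (k = (-1 + 0)*5 + 1 = -1*5 + 1 = -5 + 1 = -4)
O(0, J(4))*k = ((-1 + 4)*(4 + (-1 + 4)))*(-4) = (3*(4 + 3))*(-4) = (3*7)*(-4) = 21*(-4) = -84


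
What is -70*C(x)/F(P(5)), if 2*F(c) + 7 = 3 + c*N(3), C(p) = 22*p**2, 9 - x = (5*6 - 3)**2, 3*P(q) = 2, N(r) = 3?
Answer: 798336000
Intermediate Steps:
P(q) = 2/3 (P(q) = (1/3)*2 = 2/3)
x = -720 (x = 9 - (5*6 - 3)**2 = 9 - (30 - 3)**2 = 9 - 1*27**2 = 9 - 1*729 = 9 - 729 = -720)
F(c) = -2 + 3*c/2 (F(c) = -7/2 + (3 + c*3)/2 = -7/2 + (3 + 3*c)/2 = -7/2 + (3/2 + 3*c/2) = -2 + 3*c/2)
-70*C(x)/F(P(5)) = -70*22*(-720)**2/(-2 + (3/2)*(2/3)) = -70*22*518400/(-2 + 1) = -798336000/(-1) = -798336000*(-1) = -70*(-11404800) = 798336000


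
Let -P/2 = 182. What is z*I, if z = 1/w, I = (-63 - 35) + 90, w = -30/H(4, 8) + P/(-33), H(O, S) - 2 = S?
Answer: -264/265 ≈ -0.99623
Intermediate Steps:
P = -364 (P = -2*182 = -364)
H(O, S) = 2 + S
w = 265/33 (w = -30/(2 + 8) - 364/(-33) = -30/10 - 364*(-1/33) = -30*⅒ + 364/33 = -3 + 364/33 = 265/33 ≈ 8.0303)
I = -8 (I = -98 + 90 = -8)
z = 33/265 (z = 1/(265/33) = 33/265 ≈ 0.12453)
z*I = (33/265)*(-8) = -264/265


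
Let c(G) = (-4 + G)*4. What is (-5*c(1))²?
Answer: 3600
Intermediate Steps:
c(G) = -16 + 4*G
(-5*c(1))² = (-5*(-16 + 4*1))² = (-5*(-16 + 4))² = (-5*(-12))² = 60² = 3600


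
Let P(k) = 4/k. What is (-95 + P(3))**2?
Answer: 78961/9 ≈ 8773.4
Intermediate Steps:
(-95 + P(3))**2 = (-95 + 4/3)**2 = (-281/3)**2 = 78961/9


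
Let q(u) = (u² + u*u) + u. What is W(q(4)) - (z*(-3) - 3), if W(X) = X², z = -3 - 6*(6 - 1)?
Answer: 1200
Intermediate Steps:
z = -33 (z = -3 - 6*5 = -3 - 1*30 = -3 - 30 = -33)
q(u) = u + 2*u² (q(u) = (u² + u²) + u = 2*u² + u = u + 2*u²)
W(q(4)) - (z*(-3) - 3) = (4*(1 + 2*4))² - (-33*(-3) - 3) = (4*(1 + 8))² - (99 - 3) = (4*9)² - 1*96 = 36² - 96 = 1296 - 96 = 1200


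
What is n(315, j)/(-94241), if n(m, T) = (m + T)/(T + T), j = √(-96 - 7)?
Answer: -1/188482 + 45*I*√103/2773378 ≈ -5.3055e-6 + 0.00016467*I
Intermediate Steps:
j = I*√103 (j = √(-103) = I*√103 ≈ 10.149*I)
n(m, T) = (T + m)/(2*T) (n(m, T) = (T + m)/((2*T)) = (T + m)*(1/(2*T)) = (T + m)/(2*T))
n(315, j)/(-94241) = ((I*√103 + 315)/(2*((I*√103))))/(-94241) = ((-I*√103/103)*(315 + I*√103)/2)*(-1/94241) = -I*√103*(315 + I*√103)/206*(-1/94241) = I*√103*(315 + I*√103)/19413646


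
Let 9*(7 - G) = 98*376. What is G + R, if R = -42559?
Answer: -419816/9 ≈ -46646.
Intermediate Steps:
G = -36785/9 (G = 7 - 98*376/9 = 7 - ⅑*36848 = 7 - 36848/9 = -36785/9 ≈ -4087.2)
G + R = -36785/9 - 42559 = -419816/9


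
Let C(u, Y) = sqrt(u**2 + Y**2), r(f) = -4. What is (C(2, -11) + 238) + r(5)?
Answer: 234 + 5*sqrt(5) ≈ 245.18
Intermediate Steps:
C(u, Y) = sqrt(Y**2 + u**2)
(C(2, -11) + 238) + r(5) = (sqrt((-11)**2 + 2**2) + 238) - 4 = (sqrt(121 + 4) + 238) - 4 = (sqrt(125) + 238) - 4 = (5*sqrt(5) + 238) - 4 = (238 + 5*sqrt(5)) - 4 = 234 + 5*sqrt(5)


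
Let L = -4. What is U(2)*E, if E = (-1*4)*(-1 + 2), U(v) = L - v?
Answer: 24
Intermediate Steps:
U(v) = -4 - v
E = -4 (E = -4*1 = -4)
U(2)*E = (-4 - 1*2)*(-4) = (-4 - 2)*(-4) = -6*(-4) = 24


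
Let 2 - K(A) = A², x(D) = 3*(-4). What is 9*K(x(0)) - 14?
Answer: -1292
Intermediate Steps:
x(D) = -12
K(A) = 2 - A²
9*K(x(0)) - 14 = 9*(2 - 1*(-12)²) - 14 = 9*(2 - 1*144) - 14 = 9*(2 - 144) - 14 = 9*(-142) - 14 = -1278 - 14 = -1292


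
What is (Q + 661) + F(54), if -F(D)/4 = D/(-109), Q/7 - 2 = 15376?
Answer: 11805679/109 ≈ 1.0831e+5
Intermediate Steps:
Q = 107646 (Q = 14 + 7*15376 = 14 + 107632 = 107646)
F(D) = 4*D/109 (F(D) = -4*D/(-109) = -4*D*(-1)/109 = -(-4)*D/109 = 4*D/109)
(Q + 661) + F(54) = (107646 + 661) + (4/109)*54 = 108307 + 216/109 = 11805679/109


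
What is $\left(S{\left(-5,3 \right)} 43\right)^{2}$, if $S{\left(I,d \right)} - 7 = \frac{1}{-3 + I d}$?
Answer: $\frac{28890625}{324} \approx 89169.0$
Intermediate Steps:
$S{\left(I,d \right)} = 7 + \frac{1}{-3 + I d}$
$\left(S{\left(-5,3 \right)} 43\right)^{2} = \left(\frac{-20 + 7 \left(-5\right) 3}{-3 - 15} \cdot 43\right)^{2} = \left(\frac{-20 - 105}{-3 - 15} \cdot 43\right)^{2} = \left(\frac{1}{-18} \left(-125\right) 43\right)^{2} = \left(\left(- \frac{1}{18}\right) \left(-125\right) 43\right)^{2} = \left(\frac{125}{18} \cdot 43\right)^{2} = \left(\frac{5375}{18}\right)^{2} = \frac{28890625}{324}$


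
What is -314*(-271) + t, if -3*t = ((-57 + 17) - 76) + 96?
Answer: 255302/3 ≈ 85101.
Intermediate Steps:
t = 20/3 (t = -(((-57 + 17) - 76) + 96)/3 = -((-40 - 76) + 96)/3 = -(-116 + 96)/3 = -1/3*(-20) = 20/3 ≈ 6.6667)
-314*(-271) + t = -314*(-271) + 20/3 = 85094 + 20/3 = 255302/3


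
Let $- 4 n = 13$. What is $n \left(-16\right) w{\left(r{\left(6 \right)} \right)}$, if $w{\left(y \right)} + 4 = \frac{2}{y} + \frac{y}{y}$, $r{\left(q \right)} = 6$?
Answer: $- \frac{416}{3} \approx -138.67$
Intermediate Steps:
$n = - \frac{13}{4}$ ($n = \left(- \frac{1}{4}\right) 13 = - \frac{13}{4} \approx -3.25$)
$w{\left(y \right)} = -3 + \frac{2}{y}$ ($w{\left(y \right)} = -4 + \left(\frac{2}{y} + \frac{y}{y}\right) = -4 + \left(\frac{2}{y} + 1\right) = -4 + \left(1 + \frac{2}{y}\right) = -3 + \frac{2}{y}$)
$n \left(-16\right) w{\left(r{\left(6 \right)} \right)} = \left(- \frac{13}{4}\right) \left(-16\right) \left(-3 + \frac{2}{6}\right) = 52 \left(-3 + 2 \cdot \frac{1}{6}\right) = 52 \left(-3 + \frac{1}{3}\right) = 52 \left(- \frac{8}{3}\right) = - \frac{416}{3}$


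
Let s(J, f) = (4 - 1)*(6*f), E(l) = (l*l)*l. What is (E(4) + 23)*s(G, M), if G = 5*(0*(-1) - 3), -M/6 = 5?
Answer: -46980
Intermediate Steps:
M = -30 (M = -6*5 = -30)
E(l) = l³ (E(l) = l²*l = l³)
G = -15 (G = 5*(0 - 3) = 5*(-3) = -15)
s(J, f) = 18*f (s(J, f) = 3*(6*f) = 18*f)
(E(4) + 23)*s(G, M) = (4³ + 23)*(18*(-30)) = (64 + 23)*(-540) = 87*(-540) = -46980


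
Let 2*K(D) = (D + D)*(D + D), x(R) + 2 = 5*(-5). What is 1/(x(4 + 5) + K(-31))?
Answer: 1/1895 ≈ 0.00052770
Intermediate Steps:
x(R) = -27 (x(R) = -2 + 5*(-5) = -2 - 25 = -27)
K(D) = 2*D² (K(D) = ((D + D)*(D + D))/2 = ((2*D)*(2*D))/2 = (4*D²)/2 = 2*D²)
1/(x(4 + 5) + K(-31)) = 1/(-27 + 2*(-31)²) = 1/(-27 + 2*961) = 1/(-27 + 1922) = 1/1895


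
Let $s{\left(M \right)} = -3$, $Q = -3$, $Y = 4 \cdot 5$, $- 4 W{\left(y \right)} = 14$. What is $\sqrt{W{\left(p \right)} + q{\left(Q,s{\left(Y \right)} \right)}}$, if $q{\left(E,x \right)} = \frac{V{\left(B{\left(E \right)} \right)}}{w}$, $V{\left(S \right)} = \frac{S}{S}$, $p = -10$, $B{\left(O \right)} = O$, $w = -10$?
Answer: $\frac{3 i \sqrt{10}}{5} \approx 1.8974 i$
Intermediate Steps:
$W{\left(y \right)} = - \frac{7}{2}$ ($W{\left(y \right)} = \left(- \frac{1}{4}\right) 14 = - \frac{7}{2}$)
$Y = 20$
$V{\left(S \right)} = 1$
$q{\left(E,x \right)} = - \frac{1}{10}$ ($q{\left(E,x \right)} = 1 \frac{1}{-10} = 1 \left(- \frac{1}{10}\right) = - \frac{1}{10}$)
$\sqrt{W{\left(p \right)} + q{\left(Q,s{\left(Y \right)} \right)}} = \sqrt{- \frac{7}{2} - \frac{1}{10}} = \sqrt{- \frac{18}{5}} = \frac{3 i \sqrt{10}}{5}$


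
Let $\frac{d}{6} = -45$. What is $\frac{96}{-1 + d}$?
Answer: $- \frac{96}{271} \approx -0.35424$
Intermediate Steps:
$d = -270$ ($d = 6 \left(-45\right) = -270$)
$\frac{96}{-1 + d} = \frac{96}{-1 - 270} = \frac{96}{-271} = 96 \left(- \frac{1}{271}\right) = - \frac{96}{271}$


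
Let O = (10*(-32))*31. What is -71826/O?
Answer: 35913/4960 ≈ 7.2405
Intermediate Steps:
O = -9920 (O = -320*31 = -9920)
-71826/O = -71826/(-9920) = -71826*(-1/9920) = 35913/4960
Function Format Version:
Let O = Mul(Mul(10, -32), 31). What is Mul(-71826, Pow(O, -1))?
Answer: Rational(35913, 4960) ≈ 7.2405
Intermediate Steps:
O = -9920 (O = Mul(-320, 31) = -9920)
Mul(-71826, Pow(O, -1)) = Mul(-71826, Pow(-9920, -1)) = Mul(-71826, Rational(-1, 9920)) = Rational(35913, 4960)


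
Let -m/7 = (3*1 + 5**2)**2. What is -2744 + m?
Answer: -8232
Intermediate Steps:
m = -5488 (m = -7*(3*1 + 5**2)**2 = -7*(3 + 25)**2 = -7*28**2 = -7*784 = -5488)
-2744 + m = -2744 - 5488 = -8232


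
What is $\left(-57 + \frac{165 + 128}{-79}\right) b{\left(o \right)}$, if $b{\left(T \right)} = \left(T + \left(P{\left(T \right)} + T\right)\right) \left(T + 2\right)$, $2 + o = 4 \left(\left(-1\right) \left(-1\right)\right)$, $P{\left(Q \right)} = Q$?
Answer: $- \frac{115104}{79} \approx -1457.0$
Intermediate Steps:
$o = 2$ ($o = -2 + 4 \left(\left(-1\right) \left(-1\right)\right) = -2 + 4 \cdot 1 = -2 + 4 = 2$)
$b{\left(T \right)} = 3 T \left(2 + T\right)$ ($b{\left(T \right)} = \left(T + \left(T + T\right)\right) \left(T + 2\right) = \left(T + 2 T\right) \left(2 + T\right) = 3 T \left(2 + T\right)$)
$\left(-57 + \frac{165 + 128}{-79}\right) b{\left(o \right)} = \left(-57 + \frac{165 + 128}{-79}\right) 3 \cdot 2 \left(2 + 2\right) = \left(-57 + 293 \left(- \frac{1}{79}\right)\right) 3 \cdot 2 \cdot 4 = \left(-57 - \frac{293}{79}\right) 24 = \left(- \frac{4796}{79}\right) 24 = - \frac{115104}{79}$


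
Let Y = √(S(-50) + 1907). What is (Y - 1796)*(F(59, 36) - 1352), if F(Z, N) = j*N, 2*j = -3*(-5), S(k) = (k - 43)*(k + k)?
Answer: 1943272 - 1082*√11207 ≈ 1.8287e+6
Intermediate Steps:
S(k) = 2*k*(-43 + k) (S(k) = (-43 + k)*(2*k) = 2*k*(-43 + k))
j = 15/2 (j = (-3*(-5))/2 = (½)*15 = 15/2 ≈ 7.5000)
F(Z, N) = 15*N/2
Y = √11207 (Y = √(2*(-50)*(-43 - 50) + 1907) = √(2*(-50)*(-93) + 1907) = √(9300 + 1907) = √11207 ≈ 105.86)
(Y - 1796)*(F(59, 36) - 1352) = (√11207 - 1796)*((15/2)*36 - 1352) = (-1796 + √11207)*(270 - 1352) = (-1796 + √11207)*(-1082) = 1943272 - 1082*√11207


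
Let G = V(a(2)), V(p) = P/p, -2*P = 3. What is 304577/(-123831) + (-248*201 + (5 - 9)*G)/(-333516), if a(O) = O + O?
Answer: -63605840527/27533079864 ≈ -2.3102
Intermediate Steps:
P = -3/2 (P = -½*3 = -3/2 ≈ -1.5000)
a(O) = 2*O
V(p) = -3/(2*p)
G = -3/8 (G = -3/(2*(2*2)) = -3/2/4 = -3/2*¼ = -3/8 ≈ -0.37500)
304577/(-123831) + (-248*201 + (5 - 9)*G)/(-333516) = 304577/(-123831) + (-248*201 + (5 - 9)*(-3/8))/(-333516) = 304577*(-1/123831) + (-49848 - 4*(-3/8))*(-1/333516) = -304577/123831 + (-49848 + 3/2)*(-1/333516) = -304577/123831 - 99693/2*(-1/333516) = -304577/123831 + 33231/222344 = -63605840527/27533079864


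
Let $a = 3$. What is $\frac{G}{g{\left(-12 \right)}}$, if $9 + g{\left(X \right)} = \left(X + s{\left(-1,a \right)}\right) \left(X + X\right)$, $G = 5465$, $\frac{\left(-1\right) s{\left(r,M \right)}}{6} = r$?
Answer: $\frac{1093}{27} \approx 40.482$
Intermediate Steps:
$s{\left(r,M \right)} = - 6 r$
$g{\left(X \right)} = -9 + 2 X \left(6 + X\right)$ ($g{\left(X \right)} = -9 + \left(X - -6\right) \left(X + X\right) = -9 + \left(X + 6\right) 2 X = -9 + \left(6 + X\right) 2 X = -9 + 2 X \left(6 + X\right)$)
$\frac{G}{g{\left(-12 \right)}} = \frac{5465}{-9 + 2 \left(-12\right)^{2} + 12 \left(-12\right)} = \frac{5465}{-9 + 2 \cdot 144 - 144} = \frac{5465}{-9 + 288 - 144} = \frac{5465}{135} = 5465 \cdot \frac{1}{135} = \frac{1093}{27}$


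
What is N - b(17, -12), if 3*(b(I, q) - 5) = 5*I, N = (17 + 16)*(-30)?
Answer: -3070/3 ≈ -1023.3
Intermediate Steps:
N = -990 (N = 33*(-30) = -990)
b(I, q) = 5 + 5*I/3 (b(I, q) = 5 + (5*I)/3 = 5 + 5*I/3)
N - b(17, -12) = -990 - (5 + (5/3)*17) = -990 - (5 + 85/3) = -990 - 1*100/3 = -990 - 100/3 = -3070/3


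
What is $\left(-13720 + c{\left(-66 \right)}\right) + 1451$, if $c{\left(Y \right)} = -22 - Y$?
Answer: $-12225$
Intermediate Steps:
$\left(-13720 + c{\left(-66 \right)}\right) + 1451 = \left(-13720 - -44\right) + 1451 = \left(-13720 + \left(-22 + 66\right)\right) + 1451 = \left(-13720 + 44\right) + 1451 = -13676 + 1451 = -12225$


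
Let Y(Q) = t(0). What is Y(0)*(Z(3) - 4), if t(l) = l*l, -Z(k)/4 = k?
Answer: 0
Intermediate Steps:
Z(k) = -4*k
t(l) = l²
Y(Q) = 0 (Y(Q) = 0² = 0)
Y(0)*(Z(3) - 4) = 0*(-4*3 - 4) = 0*(-12 - 4) = 0*(-16) = 0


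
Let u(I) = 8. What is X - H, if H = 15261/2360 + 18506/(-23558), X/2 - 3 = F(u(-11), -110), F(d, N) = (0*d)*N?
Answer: 8868401/27798440 ≈ 0.31903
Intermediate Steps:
F(d, N) = 0 (F(d, N) = 0*N = 0)
X = 6 (X = 6 + 2*0 = 6 + 0 = 6)
H = 157922239/27798440 (H = 15261*(1/2360) + 18506*(-1/23558) = 15261/2360 - 9253/11779 = 157922239/27798440 ≈ 5.6810)
X - H = 6 - 1*157922239/27798440 = 6 - 157922239/27798440 = 8868401/27798440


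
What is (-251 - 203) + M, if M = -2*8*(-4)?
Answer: -390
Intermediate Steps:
M = 64 (M = -16*(-4) = 64)
(-251 - 203) + M = (-251 - 203) + 64 = -454 + 64 = -390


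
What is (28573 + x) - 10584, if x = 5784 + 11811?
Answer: 35584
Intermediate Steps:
x = 17595
(28573 + x) - 10584 = (28573 + 17595) - 10584 = 46168 - 10584 = 35584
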